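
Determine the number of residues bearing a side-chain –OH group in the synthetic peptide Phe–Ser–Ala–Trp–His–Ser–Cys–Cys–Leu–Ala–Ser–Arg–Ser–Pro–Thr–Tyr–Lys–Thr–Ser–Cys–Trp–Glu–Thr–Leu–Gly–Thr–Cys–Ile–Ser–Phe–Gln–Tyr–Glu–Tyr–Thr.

14

Serine (S), threonine (T), and tyrosine (Y) each carry a hydroxyl group on the side chain.
Matching residues: Ser2, Ser6, Ser11, Ser13, Thr15, Tyr16, Thr18, Ser19, Thr23, Thr26, Ser29, Tyr32, Tyr34, Thr35.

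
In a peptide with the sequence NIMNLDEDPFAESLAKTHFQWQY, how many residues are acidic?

The acidic residues are Asp (D) and Glu (E), whose side chains end in a carboxylate group.
Matching residues: D6, E7, D8, E12.

4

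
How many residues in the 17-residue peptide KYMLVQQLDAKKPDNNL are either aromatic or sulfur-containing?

2

Aromatic: F, W, Y. Sulfur-containing: C, M.
Aromatic residues here: Y2 (1).
Sulfur-containing residues here: M3 (1).
The two groups share no amino acid, so total = 1 + 1 = 2.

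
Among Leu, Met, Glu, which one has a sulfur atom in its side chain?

Met

The sulfur-bearing residues are cysteine (–SH) and methionine (–S–CH₃).
Of the listed options, only Met belongs to this group.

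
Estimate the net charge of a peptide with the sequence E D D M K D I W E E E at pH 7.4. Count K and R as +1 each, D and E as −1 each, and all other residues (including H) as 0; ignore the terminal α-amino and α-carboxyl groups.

Positive (K, R): K5 → +1.
Negative (D, E): E1, D2, D3, D6, E9, E10, E11 → −7.
Net charge = (+1) + (−7) = −6.

-6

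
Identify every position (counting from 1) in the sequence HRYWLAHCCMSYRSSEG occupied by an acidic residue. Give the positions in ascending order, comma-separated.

16

The acidic residues are Asp (D) and Glu (E), whose side chains end in a carboxylate group.
Matching residues: E16.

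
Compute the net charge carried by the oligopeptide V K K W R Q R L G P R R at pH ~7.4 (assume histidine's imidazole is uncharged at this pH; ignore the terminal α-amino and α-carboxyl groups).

+6

Near pH 7.4, K and R contribute +1 each, D and E contribute −1 each, and every other side chain (His included, as stated) is uncharged.
Positive (K, R): K2, K3, R5, R7, R11, R12 → +6.
Negative (D, E): none → −0.
Net charge = (+6) + (−0) = +6.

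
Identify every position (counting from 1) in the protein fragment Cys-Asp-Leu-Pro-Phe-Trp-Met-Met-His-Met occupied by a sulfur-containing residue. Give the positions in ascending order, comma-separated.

The sulfur-bearing residues are cysteine (–SH) and methionine (–S–CH₃).
Matching residues: Cys1, Met7, Met8, Met10.

1, 7, 8, 10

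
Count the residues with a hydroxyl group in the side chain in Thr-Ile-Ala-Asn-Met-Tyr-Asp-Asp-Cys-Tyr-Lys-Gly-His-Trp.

3

Serine (S), threonine (T), and tyrosine (Y) each carry a hydroxyl group on the side chain.
Matching residues: Thr1, Tyr6, Tyr10.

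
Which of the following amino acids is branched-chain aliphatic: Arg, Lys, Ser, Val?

Val

The BCAAs are Val, Leu, and Ile — aliphatic side chains with a branch point.
Of the listed options, only Val belongs to this group.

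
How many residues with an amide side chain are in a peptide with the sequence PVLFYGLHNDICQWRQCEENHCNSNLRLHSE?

The amide-side-chain residues are Asn (N) and Gln (Q).
Matching residues: N9, Q13, Q16, N20, N23, N25.

6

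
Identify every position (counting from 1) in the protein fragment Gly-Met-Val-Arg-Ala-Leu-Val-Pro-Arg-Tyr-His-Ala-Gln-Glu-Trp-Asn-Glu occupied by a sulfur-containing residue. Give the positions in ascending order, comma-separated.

2

Matching residues: Met2.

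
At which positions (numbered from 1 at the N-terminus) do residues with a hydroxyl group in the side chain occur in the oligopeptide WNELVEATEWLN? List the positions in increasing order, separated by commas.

8

Serine (S), threonine (T), and tyrosine (Y) each carry a hydroxyl group on the side chain.
Matching residues: T8.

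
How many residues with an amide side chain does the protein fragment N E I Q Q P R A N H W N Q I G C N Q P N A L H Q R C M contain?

Asparagine (N) and glutamine (Q) have uncharged amide side chains.
Matching residues: N1, Q4, Q5, N9, N12, Q13, N17, Q18, N20, Q24.

10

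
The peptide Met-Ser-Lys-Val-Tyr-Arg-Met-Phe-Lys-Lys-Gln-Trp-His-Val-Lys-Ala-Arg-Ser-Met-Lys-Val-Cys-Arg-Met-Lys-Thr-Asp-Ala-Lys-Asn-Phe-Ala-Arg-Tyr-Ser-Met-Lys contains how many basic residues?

Lysine (K), arginine (R), and histidine (H) have basic, nitrogen-containing side chains.
Matching residues: Lys3, Arg6, Lys9, Lys10, His13, Lys15, Arg17, Lys20, Arg23, Lys25, Lys29, Arg33, Lys37.

13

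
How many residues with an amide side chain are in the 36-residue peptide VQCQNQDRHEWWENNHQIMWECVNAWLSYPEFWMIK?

8

The amide-side-chain residues are Asn (N) and Gln (Q).
Matching residues: Q2, Q4, N5, Q6, N14, N15, Q17, N24.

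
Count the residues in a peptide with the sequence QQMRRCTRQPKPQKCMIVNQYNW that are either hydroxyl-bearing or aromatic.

Hydroxyl-bearing: S, T, Y. Aromatic: F, W, Y.
Hydroxyl-bearing residues here: T7, Y21 (2).
Aromatic residues here: Y21, W23 (2).
Y is in both groups, so the 1 Y residue must not be double-counted.
Total = 2 + 2 − 1 = 3.

3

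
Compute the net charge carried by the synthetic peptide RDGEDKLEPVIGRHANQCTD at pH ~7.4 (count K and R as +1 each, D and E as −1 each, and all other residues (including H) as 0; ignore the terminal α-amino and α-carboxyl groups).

-2

Positive (K, R): R1, K6, R13 → +3.
Negative (D, E): D2, E4, D5, E8, D20 → −5.
Net charge = (+3) + (−5) = −2.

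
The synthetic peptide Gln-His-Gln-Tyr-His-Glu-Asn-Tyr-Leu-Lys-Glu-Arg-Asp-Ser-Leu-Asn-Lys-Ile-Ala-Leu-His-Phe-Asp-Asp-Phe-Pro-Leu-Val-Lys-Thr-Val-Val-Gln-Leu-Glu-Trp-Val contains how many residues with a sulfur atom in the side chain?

Cysteine (C, thiol) and methionine (M, thioether) are the two sulfur-containing amino acids.
None of the 37 residues belong to this group.

0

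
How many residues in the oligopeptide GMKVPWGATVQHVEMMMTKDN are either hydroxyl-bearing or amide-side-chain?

Hydroxyl-bearing: S, T, Y. Amide-side-chain: N, Q.
Hydroxyl-bearing residues here: T9, T18 (2).
Amide-side-chain residues here: Q11, N21 (2).
The two groups share no amino acid, so total = 2 + 2 = 4.

4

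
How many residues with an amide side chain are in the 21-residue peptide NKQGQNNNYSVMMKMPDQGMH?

7

Only N (asparagine) and Q (glutamine) carry a side-chain carboxamide.
Matching residues: N1, Q3, Q5, N6, N7, N8, Q18.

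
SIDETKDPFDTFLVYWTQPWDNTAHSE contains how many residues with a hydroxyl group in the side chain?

The –OH-bearing residues are Ser, Thr (aliphatic alcohols), and Tyr (phenol).
Matching residues: S1, T5, T11, Y15, T17, T23, S26.

7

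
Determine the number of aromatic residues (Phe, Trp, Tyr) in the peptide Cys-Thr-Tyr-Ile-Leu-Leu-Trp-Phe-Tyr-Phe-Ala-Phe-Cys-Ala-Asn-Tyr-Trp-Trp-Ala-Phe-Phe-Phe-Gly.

12

Matching residues: Tyr3, Trp7, Phe8, Tyr9, Phe10, Phe12, Tyr16, Trp17, Trp18, Phe20, Phe21, Phe22.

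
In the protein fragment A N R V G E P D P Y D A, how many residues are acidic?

Aspartate (D) and glutamate (E) have carboxylic-acid side chains and are the acidic amino acids.
Matching residues: E6, D8, D11.

3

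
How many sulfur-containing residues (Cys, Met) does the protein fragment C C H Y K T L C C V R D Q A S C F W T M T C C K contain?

8

Matching residues: C1, C2, C8, C9, C16, M20, C22, C23.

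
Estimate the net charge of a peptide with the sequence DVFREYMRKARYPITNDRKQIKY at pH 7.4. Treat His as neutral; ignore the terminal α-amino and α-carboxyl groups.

+4

The side chains ionized at physiological pH are Lys/Arg (+1) and Asp/Glu (−1); with His treated as neutral, nothing else contributes.
Positive (K, R): R4, R8, K9, R11, R18, K19, K22 → +7.
Negative (D, E): D1, E5, D17 → −3.
Net charge = (+7) + (−3) = +4.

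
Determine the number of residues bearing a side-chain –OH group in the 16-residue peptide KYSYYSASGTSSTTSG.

Serine (S), threonine (T), and tyrosine (Y) each carry a hydroxyl group on the side chain.
Matching residues: Y2, S3, Y4, Y5, S6, S8, T10, S11, S12, T13, T14, S15.

12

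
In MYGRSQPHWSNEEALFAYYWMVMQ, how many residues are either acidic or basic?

4

Acidic: D, E. Basic: H, K, R.
Acidic residues here: E12, E13 (2).
Basic residues here: R4, H8 (2).
The two groups share no amino acid, so total = 2 + 2 = 4.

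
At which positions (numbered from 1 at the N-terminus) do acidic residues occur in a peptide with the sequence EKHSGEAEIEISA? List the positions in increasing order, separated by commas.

1, 6, 8, 10

Only D (aspartate) and E (glutamate) carry a side-chain carboxylic acid.
Matching residues: E1, E6, E8, E10.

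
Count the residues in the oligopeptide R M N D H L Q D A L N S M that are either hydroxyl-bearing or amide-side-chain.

Hydroxyl-bearing: S, T, Y. Amide-side-chain: N, Q.
Hydroxyl-bearing residues here: S12 (1).
Amide-side-chain residues here: N3, Q7, N11 (3).
The two groups share no amino acid, so total = 1 + 3 = 4.

4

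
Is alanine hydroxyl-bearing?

No

Serine (S), threonine (T), and tyrosine (Y) each carry a hydroxyl group on the side chain.
Alanine is not in this group.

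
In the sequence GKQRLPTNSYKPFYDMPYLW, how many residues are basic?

Lysine (K), arginine (R), and histidine (H) have basic, nitrogen-containing side chains.
Matching residues: K2, R4, K11.

3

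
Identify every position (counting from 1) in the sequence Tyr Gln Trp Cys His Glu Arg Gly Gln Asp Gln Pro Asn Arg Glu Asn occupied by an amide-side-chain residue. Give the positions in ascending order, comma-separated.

2, 9, 11, 13, 16

Asparagine (N) and glutamine (Q) have uncharged amide side chains.
Matching residues: Gln2, Gln9, Gln11, Asn13, Asn16.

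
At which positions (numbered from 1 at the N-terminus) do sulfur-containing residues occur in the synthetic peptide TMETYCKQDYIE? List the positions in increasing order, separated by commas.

2, 6

Only Cys (C) and Met (M) have a sulfur atom in the side chain.
Matching residues: M2, C6.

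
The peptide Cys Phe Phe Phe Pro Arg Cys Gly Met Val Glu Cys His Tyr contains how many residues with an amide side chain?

Only N (asparagine) and Q (glutamine) carry a side-chain carboxamide.
None of the 14 residues belong to this group.

0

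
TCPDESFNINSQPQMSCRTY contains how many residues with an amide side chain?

4

The amide-side-chain residues are Asn (N) and Gln (Q).
Matching residues: N8, N10, Q12, Q14.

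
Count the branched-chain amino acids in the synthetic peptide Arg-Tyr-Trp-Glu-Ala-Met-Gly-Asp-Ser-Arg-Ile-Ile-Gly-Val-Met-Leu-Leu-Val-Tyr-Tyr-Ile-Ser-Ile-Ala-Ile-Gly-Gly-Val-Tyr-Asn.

Valine (V), leucine (L), and isoleucine (I) are the branched-chain amino acids.
Matching residues: Ile11, Ile12, Val14, Leu16, Leu17, Val18, Ile21, Ile23, Ile25, Val28.

10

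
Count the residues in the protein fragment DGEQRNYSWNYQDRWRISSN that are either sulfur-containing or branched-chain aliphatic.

Sulfur-containing: C, M. Branched-chain aliphatic: I, L, V.
Sulfur-containing residues here: none (0).
Branched-chain aliphatic residues here: I17 (1).
The two groups share no amino acid, so total = 0 + 1 = 1.

1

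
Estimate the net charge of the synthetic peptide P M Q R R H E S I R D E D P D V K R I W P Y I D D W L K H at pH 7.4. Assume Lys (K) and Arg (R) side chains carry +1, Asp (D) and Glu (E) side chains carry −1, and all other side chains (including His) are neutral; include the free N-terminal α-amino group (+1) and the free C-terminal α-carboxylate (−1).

Positive (K, R): R4, R5, R10, K17, R18, K28 → +6.
Negative (D, E): E7, D11, E12, D13, D15, D24, D25 → −7.
The N-terminus (+1) and C-terminus (−1) cancel.
Net charge = (+6) + (−7) = −1.

-1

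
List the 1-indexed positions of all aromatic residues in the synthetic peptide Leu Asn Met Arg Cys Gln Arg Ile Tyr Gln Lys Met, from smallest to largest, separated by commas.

9

F, W, and Y each carry an aromatic ring on the side chain.
Matching residues: Tyr9.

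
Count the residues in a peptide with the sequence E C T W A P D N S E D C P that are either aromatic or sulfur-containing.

3

Aromatic: F, W, Y. Sulfur-containing: C, M.
Aromatic residues here: W4 (1).
Sulfur-containing residues here: C2, C12 (2).
The two groups share no amino acid, so total = 1 + 2 = 3.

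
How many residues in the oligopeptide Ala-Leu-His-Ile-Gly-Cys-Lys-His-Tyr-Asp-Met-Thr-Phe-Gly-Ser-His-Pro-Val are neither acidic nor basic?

13

Acidic: D, E. Basic: K, R, H. All other residues are neither.
Matching residues: Ala1, Leu2, Ile4, Gly5, Cys6, Tyr9, Met11, Thr12, Phe13, Gly14, Ser15, Pro17, Val18.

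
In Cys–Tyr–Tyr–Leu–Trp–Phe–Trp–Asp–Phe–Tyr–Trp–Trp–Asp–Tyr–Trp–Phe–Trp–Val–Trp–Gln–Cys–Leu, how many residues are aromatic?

F, W, and Y each carry an aromatic ring on the side chain.
Matching residues: Tyr2, Tyr3, Trp5, Phe6, Trp7, Phe9, Tyr10, Trp11, Trp12, Tyr14, Trp15, Phe16, Trp17, Trp19.

14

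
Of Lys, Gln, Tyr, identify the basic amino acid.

K, R, and H are the three residues with basic side chains (ε-amine, guanidinium, and imidazole respectively).
Of the listed options, only Lys belongs to this group.

Lys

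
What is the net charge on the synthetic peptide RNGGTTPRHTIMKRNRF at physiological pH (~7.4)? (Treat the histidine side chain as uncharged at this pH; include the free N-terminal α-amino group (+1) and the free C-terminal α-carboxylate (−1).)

+5

Near pH 7.4, K and R contribute +1 each, D and E contribute −1 each, and every other side chain (His included, as stated) is uncharged.
Positive (K, R): R1, R8, K13, R14, R16 → +5.
Negative (D, E): none → −0.
The N-terminus (+1) and C-terminus (−1) cancel.
Net charge = (+5) + (−0) = +5.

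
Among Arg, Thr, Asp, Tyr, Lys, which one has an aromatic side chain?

Tyr

F, W, and Y each carry an aromatic ring on the side chain.
Of the listed options, only Tyr belongs to this group.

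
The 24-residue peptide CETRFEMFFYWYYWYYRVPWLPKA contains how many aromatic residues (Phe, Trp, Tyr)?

Matching residues: F5, F8, F9, Y10, W11, Y12, Y13, W14, Y15, Y16, W20.

11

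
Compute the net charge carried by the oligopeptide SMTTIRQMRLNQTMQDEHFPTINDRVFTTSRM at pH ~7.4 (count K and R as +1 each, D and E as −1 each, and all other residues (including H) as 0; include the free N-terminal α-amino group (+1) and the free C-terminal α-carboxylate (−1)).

+1

Positive (K, R): R6, R9, R25, R31 → +4.
Negative (D, E): D16, E17, D24 → −3.
The N-terminus (+1) and C-terminus (−1) cancel.
Net charge = (+4) + (−3) = +1.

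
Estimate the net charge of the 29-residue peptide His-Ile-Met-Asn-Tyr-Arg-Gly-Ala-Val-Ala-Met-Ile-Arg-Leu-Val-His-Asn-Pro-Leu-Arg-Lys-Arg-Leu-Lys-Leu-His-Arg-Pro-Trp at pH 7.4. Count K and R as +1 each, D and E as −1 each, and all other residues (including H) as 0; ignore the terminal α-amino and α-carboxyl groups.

Positive (K, R): Arg6, Arg13, Arg20, Lys21, Arg22, Lys24, Arg27 → +7.
Negative (D, E): none → −0.
Net charge = (+7) + (−0) = +7.

+7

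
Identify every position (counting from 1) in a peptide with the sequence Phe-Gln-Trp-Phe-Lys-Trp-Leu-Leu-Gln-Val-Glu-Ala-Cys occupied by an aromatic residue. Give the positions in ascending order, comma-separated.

Phenylalanine (F), tryptophan (W), and tyrosine (Y) have aromatic ring side chains.
Matching residues: Phe1, Trp3, Phe4, Trp6.

1, 3, 4, 6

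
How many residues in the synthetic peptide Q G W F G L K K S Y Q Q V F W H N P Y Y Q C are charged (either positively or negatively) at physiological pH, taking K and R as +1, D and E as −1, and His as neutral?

Charged side chains at pH ~7.4: K, R (positive); D, E (negative).
Matching residues: K7, K8.

2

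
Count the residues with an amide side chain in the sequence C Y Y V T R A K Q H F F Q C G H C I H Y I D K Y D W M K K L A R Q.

Only N (asparagine) and Q (glutamine) carry a side-chain carboxamide.
Matching residues: Q9, Q13, Q33.

3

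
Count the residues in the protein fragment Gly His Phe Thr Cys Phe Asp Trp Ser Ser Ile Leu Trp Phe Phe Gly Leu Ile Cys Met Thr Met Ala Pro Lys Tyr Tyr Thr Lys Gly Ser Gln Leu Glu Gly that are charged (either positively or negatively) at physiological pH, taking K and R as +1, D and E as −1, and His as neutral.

Charged side chains at pH ~7.4: K, R (positive); D, E (negative).
Matching residues: Asp7, Lys25, Lys29, Glu34.

4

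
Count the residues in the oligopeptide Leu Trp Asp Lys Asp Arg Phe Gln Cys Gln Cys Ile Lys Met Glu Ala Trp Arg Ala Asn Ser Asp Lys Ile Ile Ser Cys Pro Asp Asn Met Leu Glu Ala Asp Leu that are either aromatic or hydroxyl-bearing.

5

Aromatic: F, W, Y. Hydroxyl-bearing: S, T, Y.
Aromatic residues here: Trp2, Phe7, Trp17 (3).
Hydroxyl-bearing residues here: Ser21, Ser26 (2).
(Y belongs to both groups, but none appear in this sequence.) Total = 3 + 2 = 5.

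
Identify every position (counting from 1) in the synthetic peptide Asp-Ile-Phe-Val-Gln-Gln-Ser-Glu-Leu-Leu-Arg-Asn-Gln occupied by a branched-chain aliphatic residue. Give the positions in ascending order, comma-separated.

2, 4, 9, 10

The BCAAs are Val, Leu, and Ile — aliphatic side chains with a branch point.
Matching residues: Ile2, Val4, Leu9, Leu10.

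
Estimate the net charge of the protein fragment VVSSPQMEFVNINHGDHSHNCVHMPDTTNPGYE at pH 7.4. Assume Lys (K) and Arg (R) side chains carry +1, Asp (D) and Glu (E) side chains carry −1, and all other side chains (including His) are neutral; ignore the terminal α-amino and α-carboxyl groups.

-4

Positive (K, R): none → +0.
Negative (D, E): E8, D16, D26, E33 → −4.
Net charge = (+0) + (−4) = −4.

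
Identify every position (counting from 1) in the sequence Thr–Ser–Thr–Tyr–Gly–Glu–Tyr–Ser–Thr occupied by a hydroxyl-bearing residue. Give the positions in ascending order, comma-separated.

The –OH-bearing residues are Ser, Thr (aliphatic alcohols), and Tyr (phenol).
Matching residues: Thr1, Ser2, Thr3, Tyr4, Tyr7, Ser8, Thr9.

1, 2, 3, 4, 7, 8, 9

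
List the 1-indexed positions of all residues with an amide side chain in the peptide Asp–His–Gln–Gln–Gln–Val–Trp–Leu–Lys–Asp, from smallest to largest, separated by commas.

3, 4, 5

Only N (asparagine) and Q (glutamine) carry a side-chain carboxamide.
Matching residues: Gln3, Gln4, Gln5.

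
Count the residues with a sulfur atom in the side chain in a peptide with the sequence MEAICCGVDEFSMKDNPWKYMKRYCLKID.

6

Cysteine (C, thiol) and methionine (M, thioether) are the two sulfur-containing amino acids.
Matching residues: M1, C5, C6, M13, M21, C25.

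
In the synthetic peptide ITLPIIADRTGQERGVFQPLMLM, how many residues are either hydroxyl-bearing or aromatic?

Hydroxyl-bearing: S, T, Y. Aromatic: F, W, Y.
Hydroxyl-bearing residues here: T2, T10 (2).
Aromatic residues here: F17 (1).
(Y belongs to both groups, but none appear in this sequence.) Total = 2 + 1 = 3.

3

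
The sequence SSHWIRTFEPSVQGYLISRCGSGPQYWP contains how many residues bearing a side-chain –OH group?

The –OH-bearing residues are Ser, Thr (aliphatic alcohols), and Tyr (phenol).
Matching residues: S1, S2, T7, S11, Y15, S18, S22, Y26.

8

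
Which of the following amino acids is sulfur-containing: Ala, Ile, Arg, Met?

Cysteine (C, thiol) and methionine (M, thioether) are the two sulfur-containing amino acids.
Of the listed options, only Met belongs to this group.

Met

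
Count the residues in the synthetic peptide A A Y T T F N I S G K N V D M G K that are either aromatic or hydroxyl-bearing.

5

Aromatic: F, W, Y. Hydroxyl-bearing: S, T, Y.
Aromatic residues here: Y3, F6 (2).
Hydroxyl-bearing residues here: Y3, T4, T5, S9 (4).
Y is in both groups, so the 1 Y residue must not be double-counted.
Total = 2 + 4 − 1 = 5.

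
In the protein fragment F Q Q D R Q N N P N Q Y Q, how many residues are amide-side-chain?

8

The amide-side-chain residues are Asn (N) and Gln (Q).
Matching residues: Q2, Q3, Q6, N7, N8, N10, Q11, Q13.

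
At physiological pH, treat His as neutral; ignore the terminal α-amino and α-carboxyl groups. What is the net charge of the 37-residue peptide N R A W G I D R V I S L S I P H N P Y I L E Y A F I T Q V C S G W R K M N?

At pH ~7.4 the Lys and Arg side chains are protonated (+1), the Asp and Glu side chains are deprotonated (−1), and with His taken as neutral all other side chains carry no charge.
Positive (K, R): R2, R8, R34, K35 → +4.
Negative (D, E): D7, E22 → −2.
Net charge = (+4) + (−2) = +2.

+2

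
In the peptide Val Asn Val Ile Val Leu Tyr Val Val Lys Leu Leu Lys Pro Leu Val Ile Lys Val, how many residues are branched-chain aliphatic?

V, L, and I make up the branched-chain aliphatic group.
Matching residues: Val1, Val3, Ile4, Val5, Leu6, Val8, Val9, Leu11, Leu12, Leu15, Val16, Ile17, Val19.

13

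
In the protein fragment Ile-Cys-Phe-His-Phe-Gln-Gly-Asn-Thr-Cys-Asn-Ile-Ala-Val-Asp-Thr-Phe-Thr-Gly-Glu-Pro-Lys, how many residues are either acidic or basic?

Acidic: D, E. Basic: H, K, R.
Acidic residues here: Asp15, Glu20 (2).
Basic residues here: His4, Lys22 (2).
The two groups share no amino acid, so total = 2 + 2 = 4.

4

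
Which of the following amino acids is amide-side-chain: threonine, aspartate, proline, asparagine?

Only N (asparagine) and Q (glutamine) carry a side-chain carboxamide.
Of the listed options, only asparagine belongs to this group.

asparagine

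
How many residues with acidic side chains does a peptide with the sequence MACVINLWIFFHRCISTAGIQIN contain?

The acidic residues are Asp (D) and Glu (E), whose side chains end in a carboxylate group.
None of the 23 residues belong to this group.

0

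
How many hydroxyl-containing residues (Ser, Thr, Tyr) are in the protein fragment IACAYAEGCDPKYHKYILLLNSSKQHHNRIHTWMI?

6

Matching residues: Y5, Y13, Y16, S22, S23, T32.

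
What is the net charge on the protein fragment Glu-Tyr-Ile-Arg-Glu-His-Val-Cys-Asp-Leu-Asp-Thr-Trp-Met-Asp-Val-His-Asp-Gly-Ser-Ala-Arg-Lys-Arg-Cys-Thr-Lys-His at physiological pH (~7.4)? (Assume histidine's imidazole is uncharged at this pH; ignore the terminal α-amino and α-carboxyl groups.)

-1

At pH ~7.4 the Lys and Arg side chains are protonated (+1), the Asp and Glu side chains are deprotonated (−1), and with His taken as neutral all other side chains carry no charge.
Positive (K, R): Arg4, Arg22, Lys23, Arg24, Lys27 → +5.
Negative (D, E): Glu1, Glu5, Asp9, Asp11, Asp15, Asp18 → −6.
Net charge = (+5) + (−6) = −1.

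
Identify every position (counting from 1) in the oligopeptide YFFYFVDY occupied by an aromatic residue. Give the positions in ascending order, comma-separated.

1, 2, 3, 4, 5, 8

Matching residues: Y1, F2, F3, Y4, F5, Y8.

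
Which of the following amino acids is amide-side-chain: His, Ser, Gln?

Only N (asparagine) and Q (glutamine) carry a side-chain carboxamide.
Of the listed options, only Gln belongs to this group.

Gln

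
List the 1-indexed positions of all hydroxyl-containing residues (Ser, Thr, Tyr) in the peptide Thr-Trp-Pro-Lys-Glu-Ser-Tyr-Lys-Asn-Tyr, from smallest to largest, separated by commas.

Matching residues: Thr1, Ser6, Tyr7, Tyr10.

1, 6, 7, 10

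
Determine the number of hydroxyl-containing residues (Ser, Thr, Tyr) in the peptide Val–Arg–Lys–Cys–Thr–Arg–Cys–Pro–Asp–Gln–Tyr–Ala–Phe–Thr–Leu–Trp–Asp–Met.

3

Matching residues: Thr5, Tyr11, Thr14.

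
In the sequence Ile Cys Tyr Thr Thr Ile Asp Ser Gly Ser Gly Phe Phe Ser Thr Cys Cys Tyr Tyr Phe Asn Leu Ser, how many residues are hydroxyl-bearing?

Serine (S), threonine (T), and tyrosine (Y) each carry a hydroxyl group on the side chain.
Matching residues: Tyr3, Thr4, Thr5, Ser8, Ser10, Ser14, Thr15, Tyr18, Tyr19, Ser23.

10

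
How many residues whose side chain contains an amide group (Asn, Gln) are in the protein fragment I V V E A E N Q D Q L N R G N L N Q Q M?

8

Matching residues: N7, Q8, Q10, N12, N15, N17, Q18, Q19.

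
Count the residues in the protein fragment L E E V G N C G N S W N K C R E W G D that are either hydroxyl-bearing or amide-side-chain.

4

Hydroxyl-bearing: S, T, Y. Amide-side-chain: N, Q.
Hydroxyl-bearing residues here: S10 (1).
Amide-side-chain residues here: N6, N9, N12 (3).
The two groups share no amino acid, so total = 1 + 3 = 4.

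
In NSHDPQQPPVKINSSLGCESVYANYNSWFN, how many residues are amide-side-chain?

7

The amide-side-chain residues are Asn (N) and Gln (Q).
Matching residues: N1, Q6, Q7, N13, N24, N26, N30.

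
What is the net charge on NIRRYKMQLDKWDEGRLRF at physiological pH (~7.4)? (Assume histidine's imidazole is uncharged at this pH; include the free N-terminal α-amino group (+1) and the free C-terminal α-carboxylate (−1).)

At pH ~7.4 the Lys and Arg side chains are protonated (+1), the Asp and Glu side chains are deprotonated (−1), and with His taken as neutral all other side chains carry no charge.
Positive (K, R): R3, R4, K6, K11, R16, R18 → +6.
Negative (D, E): D10, D13, E14 → −3.
The N-terminus (+1) and C-terminus (−1) cancel.
Net charge = (+6) + (−3) = +3.

+3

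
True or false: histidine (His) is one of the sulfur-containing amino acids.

False

The sulfur-bearing residues are cysteine (–SH) and methionine (–S–CH₃).
Histidine is not in this group.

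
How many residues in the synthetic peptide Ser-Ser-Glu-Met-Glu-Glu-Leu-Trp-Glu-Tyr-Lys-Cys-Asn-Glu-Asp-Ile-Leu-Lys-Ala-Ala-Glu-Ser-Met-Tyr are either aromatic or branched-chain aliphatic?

6

Aromatic: F, W, Y. Branched-chain aliphatic: I, L, V.
Aromatic residues here: Trp8, Tyr10, Tyr24 (3).
Branched-chain aliphatic residues here: Leu7, Ile16, Leu17 (3).
The two groups share no amino acid, so total = 3 + 3 = 6.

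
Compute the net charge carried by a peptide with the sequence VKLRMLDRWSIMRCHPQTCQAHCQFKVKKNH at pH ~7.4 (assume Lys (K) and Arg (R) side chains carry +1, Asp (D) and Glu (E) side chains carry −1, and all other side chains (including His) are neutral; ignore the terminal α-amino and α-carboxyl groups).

Positive (K, R): K2, R4, R8, R13, K26, K28, K29 → +7.
Negative (D, E): D7 → −1.
Net charge = (+7) + (−1) = +6.

+6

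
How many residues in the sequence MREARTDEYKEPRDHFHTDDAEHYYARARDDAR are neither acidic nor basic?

Acidic: D, E. Basic: K, R, H. All other residues are neither.
Matching residues: M1, A4, T6, Y9, P12, F16, T18, A21, Y24, Y25, A26, A28, A32.

13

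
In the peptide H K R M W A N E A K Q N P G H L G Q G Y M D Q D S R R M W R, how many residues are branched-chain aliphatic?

1

V, L, and I make up the branched-chain aliphatic group.
Matching residues: L16.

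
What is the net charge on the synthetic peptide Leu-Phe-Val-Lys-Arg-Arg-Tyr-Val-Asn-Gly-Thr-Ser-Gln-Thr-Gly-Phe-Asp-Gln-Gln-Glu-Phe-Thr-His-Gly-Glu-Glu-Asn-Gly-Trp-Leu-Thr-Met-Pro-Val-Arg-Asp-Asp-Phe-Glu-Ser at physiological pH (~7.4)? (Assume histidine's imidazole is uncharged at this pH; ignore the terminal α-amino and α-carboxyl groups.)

Near pH 7.4, K and R contribute +1 each, D and E contribute −1 each, and every other side chain (His included, as stated) is uncharged.
Positive (K, R): Lys4, Arg5, Arg6, Arg35 → +4.
Negative (D, E): Asp17, Glu20, Glu25, Glu26, Asp36, Asp37, Glu39 → −7.
Net charge = (+4) + (−7) = −3.

-3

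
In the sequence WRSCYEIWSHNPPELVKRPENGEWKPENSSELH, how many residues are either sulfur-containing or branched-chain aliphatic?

Sulfur-containing: C, M. Branched-chain aliphatic: I, L, V.
Sulfur-containing residues here: C4 (1).
Branched-chain aliphatic residues here: I7, L15, V16, L32 (4).
The two groups share no amino acid, so total = 1 + 4 = 5.

5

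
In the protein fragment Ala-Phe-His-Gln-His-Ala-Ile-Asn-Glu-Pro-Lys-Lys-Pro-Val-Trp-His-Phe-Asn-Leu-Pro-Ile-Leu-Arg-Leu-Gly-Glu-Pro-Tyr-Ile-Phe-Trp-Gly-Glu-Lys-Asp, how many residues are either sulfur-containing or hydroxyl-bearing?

Sulfur-containing: C, M. Hydroxyl-bearing: S, T, Y.
Sulfur-containing residues here: none (0).
Hydroxyl-bearing residues here: Tyr28 (1).
The two groups share no amino acid, so total = 0 + 1 = 1.

1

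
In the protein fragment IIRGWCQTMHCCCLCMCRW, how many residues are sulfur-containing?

8

Only Cys (C) and Met (M) have a sulfur atom in the side chain.
Matching residues: C6, M9, C11, C12, C13, C15, M16, C17.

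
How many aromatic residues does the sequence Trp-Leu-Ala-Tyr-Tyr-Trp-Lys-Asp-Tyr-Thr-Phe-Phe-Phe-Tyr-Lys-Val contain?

9

Phenylalanine (F), tryptophan (W), and tyrosine (Y) have aromatic ring side chains.
Matching residues: Trp1, Tyr4, Tyr5, Trp6, Tyr9, Phe11, Phe12, Phe13, Tyr14.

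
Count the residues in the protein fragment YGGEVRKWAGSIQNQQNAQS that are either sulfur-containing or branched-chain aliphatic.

2

Sulfur-containing: C, M. Branched-chain aliphatic: I, L, V.
Sulfur-containing residues here: none (0).
Branched-chain aliphatic residues here: V5, I12 (2).
The two groups share no amino acid, so total = 0 + 2 = 2.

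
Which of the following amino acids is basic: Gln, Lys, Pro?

Lys

The basic amino acids are Lys (K), Arg (R), and His (H).
Of the listed options, only Lys belongs to this group.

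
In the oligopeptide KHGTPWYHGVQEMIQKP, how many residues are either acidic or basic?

5

Acidic: D, E. Basic: H, K, R.
Acidic residues here: E12 (1).
Basic residues here: K1, H2, H8, K16 (4).
The two groups share no amino acid, so total = 1 + 4 = 5.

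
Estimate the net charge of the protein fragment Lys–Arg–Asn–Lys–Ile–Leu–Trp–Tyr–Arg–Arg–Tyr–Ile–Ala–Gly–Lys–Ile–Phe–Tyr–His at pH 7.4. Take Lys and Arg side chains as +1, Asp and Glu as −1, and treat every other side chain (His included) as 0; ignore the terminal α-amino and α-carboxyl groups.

+6

Positive (K, R): Lys1, Arg2, Lys4, Arg9, Arg10, Lys15 → +6.
Negative (D, E): none → −0.
Net charge = (+6) + (−0) = +6.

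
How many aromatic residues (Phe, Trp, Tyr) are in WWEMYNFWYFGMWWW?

10

Matching residues: W1, W2, Y5, F7, W8, Y9, F10, W13, W14, W15.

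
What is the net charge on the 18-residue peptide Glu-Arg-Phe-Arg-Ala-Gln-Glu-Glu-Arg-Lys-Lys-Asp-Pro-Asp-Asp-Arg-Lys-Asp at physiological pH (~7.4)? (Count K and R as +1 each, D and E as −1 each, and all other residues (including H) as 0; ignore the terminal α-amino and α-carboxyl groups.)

Positive (K, R): Arg2, Arg4, Arg9, Lys10, Lys11, Arg16, Lys17 → +7.
Negative (D, E): Glu1, Glu7, Glu8, Asp12, Asp14, Asp15, Asp18 → −7.
Net charge = (+7) + (−7) = 0.

0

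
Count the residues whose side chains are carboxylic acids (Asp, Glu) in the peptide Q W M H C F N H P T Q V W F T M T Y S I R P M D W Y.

1

Matching residues: D24.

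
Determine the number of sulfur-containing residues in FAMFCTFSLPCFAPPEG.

The sulfur-bearing residues are cysteine (–SH) and methionine (–S–CH₃).
Matching residues: M3, C5, C11.

3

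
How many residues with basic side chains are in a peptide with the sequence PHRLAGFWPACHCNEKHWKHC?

7

The basic amino acids are Lys (K), Arg (R), and His (H).
Matching residues: H2, R3, H12, K16, H17, K19, H20.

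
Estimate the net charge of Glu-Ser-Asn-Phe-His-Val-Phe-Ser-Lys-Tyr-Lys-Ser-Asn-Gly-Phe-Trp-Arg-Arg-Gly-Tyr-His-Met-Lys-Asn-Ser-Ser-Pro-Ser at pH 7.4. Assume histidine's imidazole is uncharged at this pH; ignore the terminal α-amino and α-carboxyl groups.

+4

At pH ~7.4 the Lys and Arg side chains are protonated (+1), the Asp and Glu side chains are deprotonated (−1), and with His taken as neutral all other side chains carry no charge.
Positive (K, R): Lys9, Lys11, Arg17, Arg18, Lys23 → +5.
Negative (D, E): Glu1 → −1.
Net charge = (+5) + (−1) = +4.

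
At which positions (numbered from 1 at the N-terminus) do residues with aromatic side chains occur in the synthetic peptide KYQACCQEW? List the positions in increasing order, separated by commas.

2, 9

Phenylalanine (F), tryptophan (W), and tyrosine (Y) have aromatic ring side chains.
Matching residues: Y2, W9.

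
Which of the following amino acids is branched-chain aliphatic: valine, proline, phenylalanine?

Valine (V), leucine (L), and isoleucine (I) are the branched-chain amino acids.
Of the listed options, only valine belongs to this group.

valine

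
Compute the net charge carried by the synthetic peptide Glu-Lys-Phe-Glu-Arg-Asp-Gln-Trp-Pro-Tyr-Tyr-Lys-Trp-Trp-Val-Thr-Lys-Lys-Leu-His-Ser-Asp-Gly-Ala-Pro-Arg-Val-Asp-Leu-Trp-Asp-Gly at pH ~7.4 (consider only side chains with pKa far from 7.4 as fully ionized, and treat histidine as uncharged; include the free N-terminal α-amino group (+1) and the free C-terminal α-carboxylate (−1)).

0

The side chains ionized at physiological pH are Lys/Arg (+1) and Asp/Glu (−1); with His treated as neutral, nothing else contributes.
Positive (K, R): Lys2, Arg5, Lys12, Lys17, Lys18, Arg26 → +6.
Negative (D, E): Glu1, Glu4, Asp6, Asp22, Asp28, Asp31 → −6.
The N-terminus (+1) and C-terminus (−1) cancel.
Net charge = (+6) + (−6) = 0.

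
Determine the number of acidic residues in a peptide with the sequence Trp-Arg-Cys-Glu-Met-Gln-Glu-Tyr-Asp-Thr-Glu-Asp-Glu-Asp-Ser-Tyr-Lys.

7

Only D (aspartate) and E (glutamate) carry a side-chain carboxylic acid.
Matching residues: Glu4, Glu7, Asp9, Glu11, Asp12, Glu13, Asp14.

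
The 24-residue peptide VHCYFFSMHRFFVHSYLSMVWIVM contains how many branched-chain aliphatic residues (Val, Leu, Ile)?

6

Matching residues: V1, V13, L17, V20, I22, V23.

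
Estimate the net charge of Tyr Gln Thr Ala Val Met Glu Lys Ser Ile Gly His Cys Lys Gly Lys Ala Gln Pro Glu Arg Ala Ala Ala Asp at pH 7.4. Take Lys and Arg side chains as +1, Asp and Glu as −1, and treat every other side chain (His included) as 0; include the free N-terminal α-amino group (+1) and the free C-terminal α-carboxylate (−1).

Positive (K, R): Lys8, Lys14, Lys16, Arg21 → +4.
Negative (D, E): Glu7, Glu20, Asp25 → −3.
The N-terminus (+1) and C-terminus (−1) cancel.
Net charge = (+4) + (−3) = +1.

+1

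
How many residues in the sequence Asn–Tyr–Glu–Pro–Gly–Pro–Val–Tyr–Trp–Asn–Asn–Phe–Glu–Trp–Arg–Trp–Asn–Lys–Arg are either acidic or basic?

Acidic: D, E. Basic: H, K, R.
Acidic residues here: Glu3, Glu13 (2).
Basic residues here: Arg15, Lys18, Arg19 (3).
The two groups share no amino acid, so total = 2 + 3 = 5.

5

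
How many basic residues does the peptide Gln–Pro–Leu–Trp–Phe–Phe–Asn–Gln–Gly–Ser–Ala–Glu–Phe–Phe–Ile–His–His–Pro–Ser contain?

2

K, R, and H are the three residues with basic side chains (ε-amine, guanidinium, and imidazole respectively).
Matching residues: His16, His17.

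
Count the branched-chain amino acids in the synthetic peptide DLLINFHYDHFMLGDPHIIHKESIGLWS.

8

The BCAAs are Val, Leu, and Ile — aliphatic side chains with a branch point.
Matching residues: L2, L3, I4, L13, I18, I19, I24, L26.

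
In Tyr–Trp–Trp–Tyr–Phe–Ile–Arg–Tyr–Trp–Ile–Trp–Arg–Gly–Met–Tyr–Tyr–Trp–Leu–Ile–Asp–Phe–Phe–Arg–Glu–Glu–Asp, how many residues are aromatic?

13

Phenylalanine (F), tryptophan (W), and tyrosine (Y) have aromatic ring side chains.
Matching residues: Tyr1, Trp2, Trp3, Tyr4, Phe5, Tyr8, Trp9, Trp11, Tyr15, Tyr16, Trp17, Phe21, Phe22.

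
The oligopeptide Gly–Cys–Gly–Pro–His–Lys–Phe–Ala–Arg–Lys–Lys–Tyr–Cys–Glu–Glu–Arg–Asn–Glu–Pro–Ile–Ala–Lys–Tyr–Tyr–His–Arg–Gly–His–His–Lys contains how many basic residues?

12

The basic amino acids are Lys (K), Arg (R), and His (H).
Matching residues: His5, Lys6, Arg9, Lys10, Lys11, Arg16, Lys22, His25, Arg26, His28, His29, Lys30.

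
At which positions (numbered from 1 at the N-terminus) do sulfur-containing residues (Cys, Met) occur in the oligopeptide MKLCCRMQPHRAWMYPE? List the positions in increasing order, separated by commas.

Matching residues: M1, C4, C5, M7, M14.

1, 4, 5, 7, 14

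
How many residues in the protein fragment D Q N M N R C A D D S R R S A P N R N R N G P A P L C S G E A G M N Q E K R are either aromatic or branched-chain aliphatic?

1

Aromatic: F, W, Y. Branched-chain aliphatic: I, L, V.
Aromatic residues here: none (0).
Branched-chain aliphatic residues here: L26 (1).
The two groups share no amino acid, so total = 0 + 1 = 1.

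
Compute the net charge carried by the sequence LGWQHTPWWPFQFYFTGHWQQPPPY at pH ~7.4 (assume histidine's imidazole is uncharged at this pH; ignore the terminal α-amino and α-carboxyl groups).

0

Near pH 7.4, K and R contribute +1 each, D and E contribute −1 each, and every other side chain (His included, as stated) is uncharged.
Positive (K, R): none → +0.
Negative (D, E): none → −0.
Net charge = (+0) + (−0) = 0.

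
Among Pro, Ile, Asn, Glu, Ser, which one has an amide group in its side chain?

Asparagine (N) and glutamine (Q) have uncharged amide side chains.
Of the listed options, only Asn belongs to this group.

Asn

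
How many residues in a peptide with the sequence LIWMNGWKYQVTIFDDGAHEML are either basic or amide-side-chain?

Basic: H, K, R. Amide-side-chain: N, Q.
Basic residues here: K8, H19 (2).
Amide-side-chain residues here: N5, Q10 (2).
The two groups share no amino acid, so total = 2 + 2 = 4.

4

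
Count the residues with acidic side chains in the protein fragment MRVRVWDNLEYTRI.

2

The acidic residues are Asp (D) and Glu (E), whose side chains end in a carboxylate group.
Matching residues: D7, E10.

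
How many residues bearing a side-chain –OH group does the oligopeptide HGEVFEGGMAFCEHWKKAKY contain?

1

Serine (S), threonine (T), and tyrosine (Y) each carry a hydroxyl group on the side chain.
Matching residues: Y20.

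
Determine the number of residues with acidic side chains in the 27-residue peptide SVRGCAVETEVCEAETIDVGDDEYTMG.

8

Only D (aspartate) and E (glutamate) carry a side-chain carboxylic acid.
Matching residues: E8, E10, E13, E15, D18, D21, D22, E23.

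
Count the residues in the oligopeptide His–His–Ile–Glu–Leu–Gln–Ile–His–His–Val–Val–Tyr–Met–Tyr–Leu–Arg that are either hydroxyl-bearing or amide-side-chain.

3

Hydroxyl-bearing: S, T, Y. Amide-side-chain: N, Q.
Hydroxyl-bearing residues here: Tyr12, Tyr14 (2).
Amide-side-chain residues here: Gln6 (1).
The two groups share no amino acid, so total = 2 + 1 = 3.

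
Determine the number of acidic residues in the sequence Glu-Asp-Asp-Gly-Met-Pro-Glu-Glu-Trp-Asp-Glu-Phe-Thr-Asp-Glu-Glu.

Only D (aspartate) and E (glutamate) carry a side-chain carboxylic acid.
Matching residues: Glu1, Asp2, Asp3, Glu7, Glu8, Asp10, Glu11, Asp14, Glu15, Glu16.

10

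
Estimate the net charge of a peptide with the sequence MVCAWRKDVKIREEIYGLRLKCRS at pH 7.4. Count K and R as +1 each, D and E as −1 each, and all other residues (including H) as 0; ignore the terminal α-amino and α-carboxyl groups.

Positive (K, R): R6, K7, K10, R12, R19, K21, R23 → +7.
Negative (D, E): D8, E13, E14 → −3.
Net charge = (+7) + (−3) = +4.

+4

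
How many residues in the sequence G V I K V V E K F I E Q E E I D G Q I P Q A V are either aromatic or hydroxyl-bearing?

1

Aromatic: F, W, Y. Hydroxyl-bearing: S, T, Y.
Aromatic residues here: F9 (1).
Hydroxyl-bearing residues here: none (0).
(Y belongs to both groups, but none appear in this sequence.) Total = 1 + 0 = 1.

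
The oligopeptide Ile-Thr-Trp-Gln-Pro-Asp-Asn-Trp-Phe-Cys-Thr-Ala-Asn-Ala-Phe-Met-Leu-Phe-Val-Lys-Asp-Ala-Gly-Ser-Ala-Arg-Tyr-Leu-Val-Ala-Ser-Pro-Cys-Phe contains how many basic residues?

Lysine (K), arginine (R), and histidine (H) have basic, nitrogen-containing side chains.
Matching residues: Lys20, Arg26.

2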